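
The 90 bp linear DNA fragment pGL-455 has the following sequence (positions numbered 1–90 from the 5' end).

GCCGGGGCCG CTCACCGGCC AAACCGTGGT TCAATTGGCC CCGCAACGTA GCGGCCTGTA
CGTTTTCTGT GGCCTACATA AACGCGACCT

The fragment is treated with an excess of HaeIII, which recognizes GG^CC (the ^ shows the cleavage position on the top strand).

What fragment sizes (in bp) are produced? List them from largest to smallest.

HaeIII sites (GGCC) start at positions 6, 17, 37, 53, 71.
HaeIII cuts after base 2 of each site, so after positions 7, 18, 38, 54, 72.
Linear molecule, 5 cuts → 6 fragments:
  1–7 → 7 bp
  8–18 → 11 bp
  19–38 → 20 bp
  39–54 → 16 bp
  55–72 → 18 bp
  73–90 → 18 bp
Sorted largest to smallest: 20, 18, 18, 16, 11, 7 bp.

20, 18, 18, 16, 11, 7 bp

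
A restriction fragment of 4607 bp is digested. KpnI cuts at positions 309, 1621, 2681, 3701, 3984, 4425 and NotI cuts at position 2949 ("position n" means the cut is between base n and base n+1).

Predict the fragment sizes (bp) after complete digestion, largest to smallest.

Combined cut positions (sorted): 309, 1621, 2681, 2949, 3701, 3984, 4425.
Linear molecule, 7 cuts → 8 fragments:
  309 − 0 = 309 bp
  1621 − 309 = 1312 bp
  2681 − 1621 = 1060 bp
  2949 − 2681 = 268 bp
  3701 − 2949 = 752 bp
  3984 − 3701 = 283 bp
  4425 − 3984 = 441 bp
  4607 − 4425 = 182 bp
Sorted largest to smallest: 1312, 1060, 752, 441, 309, 283, 268, 182 bp.

1312, 1060, 752, 441, 309, 283, 268, 182 bp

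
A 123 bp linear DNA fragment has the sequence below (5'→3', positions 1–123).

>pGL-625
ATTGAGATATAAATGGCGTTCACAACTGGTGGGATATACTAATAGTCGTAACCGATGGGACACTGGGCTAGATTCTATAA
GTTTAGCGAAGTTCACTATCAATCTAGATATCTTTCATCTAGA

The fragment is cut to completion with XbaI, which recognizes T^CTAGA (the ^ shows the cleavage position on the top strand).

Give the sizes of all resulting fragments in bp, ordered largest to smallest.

103, 15, 5 bp

XbaI sites (TCTAGA) start at positions 103, 118.
XbaI cuts after the first base of each site, so after positions 103, 118.
Linear molecule, 2 cuts → 3 fragments:
  1–103 → 103 bp
  104–118 → 15 bp
  119–123 → 5 bp
Sorted largest to smallest: 103, 15, 5 bp.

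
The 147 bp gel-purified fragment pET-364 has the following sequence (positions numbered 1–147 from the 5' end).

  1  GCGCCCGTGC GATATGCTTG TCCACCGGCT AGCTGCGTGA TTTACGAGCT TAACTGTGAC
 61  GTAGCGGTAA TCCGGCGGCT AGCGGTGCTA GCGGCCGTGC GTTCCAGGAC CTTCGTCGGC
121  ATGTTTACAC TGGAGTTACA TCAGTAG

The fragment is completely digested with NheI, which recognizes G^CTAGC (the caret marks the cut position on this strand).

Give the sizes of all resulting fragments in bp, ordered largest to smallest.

NheI sites (GCTAGC) start at positions 28, 78, 87.
NheI cuts after the first base of each site, so after positions 28, 78, 87.
Linear molecule, 3 cuts → 4 fragments:
  1–28 → 28 bp
  29–78 → 50 bp
  79–87 → 9 bp
  88–147 → 60 bp
Sorted largest to smallest: 60, 50, 28, 9 bp.

60, 50, 28, 9 bp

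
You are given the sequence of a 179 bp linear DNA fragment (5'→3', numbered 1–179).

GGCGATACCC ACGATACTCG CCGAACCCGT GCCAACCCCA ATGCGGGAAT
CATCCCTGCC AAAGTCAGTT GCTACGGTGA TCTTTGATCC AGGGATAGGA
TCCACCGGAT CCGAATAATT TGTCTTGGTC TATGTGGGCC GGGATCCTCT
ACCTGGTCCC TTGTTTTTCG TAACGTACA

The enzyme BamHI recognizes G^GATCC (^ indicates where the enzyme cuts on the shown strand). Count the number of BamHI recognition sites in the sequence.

GGATCC occurs starting at positions 98, 107, 142.
BamHI cuts at 3 sites.

3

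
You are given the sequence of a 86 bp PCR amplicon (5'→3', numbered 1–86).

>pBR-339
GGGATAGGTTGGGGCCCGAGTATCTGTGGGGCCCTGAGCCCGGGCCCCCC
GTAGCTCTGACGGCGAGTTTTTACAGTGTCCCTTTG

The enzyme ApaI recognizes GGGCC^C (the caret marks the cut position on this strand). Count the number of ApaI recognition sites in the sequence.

3

GGGCCC occurs starting at positions 12, 29, 42.
ApaI cuts at 3 sites.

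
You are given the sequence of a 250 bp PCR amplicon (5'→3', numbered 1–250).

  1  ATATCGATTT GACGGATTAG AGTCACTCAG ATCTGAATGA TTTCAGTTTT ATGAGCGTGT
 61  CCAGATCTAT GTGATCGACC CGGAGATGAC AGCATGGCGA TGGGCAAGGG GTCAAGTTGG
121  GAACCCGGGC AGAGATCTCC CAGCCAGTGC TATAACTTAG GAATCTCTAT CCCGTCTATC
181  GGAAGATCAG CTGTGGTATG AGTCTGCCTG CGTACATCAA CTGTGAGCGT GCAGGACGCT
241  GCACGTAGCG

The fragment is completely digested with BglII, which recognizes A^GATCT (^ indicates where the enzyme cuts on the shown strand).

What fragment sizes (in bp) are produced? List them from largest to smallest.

BglII sites (AGATCT) start at positions 29, 63, 133.
BglII cuts after the first base of each site, so after positions 29, 63, 133.
Linear molecule, 3 cuts → 4 fragments:
  1–29 → 29 bp
  30–63 → 34 bp
  64–133 → 70 bp
  134–250 → 117 bp
Sorted largest to smallest: 117, 70, 34, 29 bp.

117, 70, 34, 29 bp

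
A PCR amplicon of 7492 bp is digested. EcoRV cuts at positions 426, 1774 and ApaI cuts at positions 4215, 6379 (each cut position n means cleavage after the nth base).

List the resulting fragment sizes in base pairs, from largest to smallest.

Combined cut positions (sorted): 426, 1774, 4215, 6379.
Linear molecule, 4 cuts → 5 fragments:
  426 − 0 = 426 bp
  1774 − 426 = 1348 bp
  4215 − 1774 = 2441 bp
  6379 − 4215 = 2164 bp
  7492 − 6379 = 1113 bp
Sorted largest to smallest: 2441, 2164, 1348, 1113, 426 bp.

2441, 2164, 1348, 1113, 426 bp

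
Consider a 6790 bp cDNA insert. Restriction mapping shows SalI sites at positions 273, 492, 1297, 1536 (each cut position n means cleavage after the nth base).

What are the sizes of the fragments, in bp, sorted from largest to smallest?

Linear molecule, 4 cuts → 5 fragments:
  273 − 0 = 273 bp
  492 − 273 = 219 bp
  1297 − 492 = 805 bp
  1536 − 1297 = 239 bp
  6790 − 1536 = 5254 bp
Sorted largest to smallest: 5254, 805, 273, 239, 219 bp.

5254, 805, 273, 239, 219 bp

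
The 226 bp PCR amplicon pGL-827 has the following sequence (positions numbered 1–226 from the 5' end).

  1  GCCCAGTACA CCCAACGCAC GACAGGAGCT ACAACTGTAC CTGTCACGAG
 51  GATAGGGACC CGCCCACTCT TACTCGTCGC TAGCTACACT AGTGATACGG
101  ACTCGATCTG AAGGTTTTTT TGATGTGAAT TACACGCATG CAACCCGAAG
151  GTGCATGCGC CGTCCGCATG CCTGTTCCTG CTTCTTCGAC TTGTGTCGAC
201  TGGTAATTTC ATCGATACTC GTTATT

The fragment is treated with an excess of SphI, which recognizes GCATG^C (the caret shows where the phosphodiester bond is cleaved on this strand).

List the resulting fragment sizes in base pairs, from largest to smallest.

140, 56, 17, 13 bp

SphI sites (GCATGC) start at positions 136, 153, 166.
SphI cuts after base 5 of each site (before the last base), so after positions 140, 157, 170.
Linear molecule, 3 cuts → 4 fragments:
  1–140 → 140 bp
  141–157 → 17 bp
  158–170 → 13 bp
  171–226 → 56 bp
Sorted largest to smallest: 140, 56, 17, 13 bp.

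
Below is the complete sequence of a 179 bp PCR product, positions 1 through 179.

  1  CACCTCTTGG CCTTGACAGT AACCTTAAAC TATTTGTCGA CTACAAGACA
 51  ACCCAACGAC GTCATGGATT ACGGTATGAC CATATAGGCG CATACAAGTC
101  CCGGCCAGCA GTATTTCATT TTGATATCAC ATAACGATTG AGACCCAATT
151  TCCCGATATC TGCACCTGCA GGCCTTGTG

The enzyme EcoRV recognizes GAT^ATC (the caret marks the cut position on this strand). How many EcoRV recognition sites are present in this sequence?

2

GATATC occurs starting at positions 123, 155.
EcoRV cuts at 2 sites.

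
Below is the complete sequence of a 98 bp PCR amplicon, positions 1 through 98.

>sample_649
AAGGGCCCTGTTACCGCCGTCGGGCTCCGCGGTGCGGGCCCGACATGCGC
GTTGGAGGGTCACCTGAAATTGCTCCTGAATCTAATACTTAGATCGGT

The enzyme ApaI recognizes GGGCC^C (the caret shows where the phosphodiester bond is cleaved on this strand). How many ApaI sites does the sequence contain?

GGGCCC occurs starting at positions 3, 36.
ApaI cuts at 2 sites.

2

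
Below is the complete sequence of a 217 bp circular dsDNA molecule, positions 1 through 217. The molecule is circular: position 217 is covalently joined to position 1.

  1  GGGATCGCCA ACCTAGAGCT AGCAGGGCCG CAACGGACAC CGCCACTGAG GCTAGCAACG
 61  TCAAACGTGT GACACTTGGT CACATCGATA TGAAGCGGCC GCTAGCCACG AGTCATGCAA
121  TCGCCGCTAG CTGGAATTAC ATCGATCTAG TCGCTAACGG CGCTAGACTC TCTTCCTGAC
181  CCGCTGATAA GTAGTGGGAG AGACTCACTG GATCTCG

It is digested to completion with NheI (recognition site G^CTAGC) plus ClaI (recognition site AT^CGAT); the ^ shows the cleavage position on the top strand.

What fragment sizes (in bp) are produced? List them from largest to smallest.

NheI sites (GCTAGC) start at positions 18, 51, 101, 126.
NheI cuts after the first base of each site, so after positions 18, 51, 101, 126.
ClaI sites (ATCGAT) start at positions 84, 141.
ClaI cuts after base 2 of each site, so after positions 85, 142.
Combined cut positions: 18, 51, 85, 101, 126, 142.
Circular molecule, 6 cuts → 6 fragments:
  19–51 → 33 bp
  52–85 → 34 bp
  86–101 → 16 bp
  102–126 → 25 bp
  127–142 → 16 bp
  143–217 then 1–18 → 75 + 18 = 93 bp
Sorted largest to smallest: 93, 34, 33, 25, 16, 16 bp.

93, 34, 33, 25, 16, 16 bp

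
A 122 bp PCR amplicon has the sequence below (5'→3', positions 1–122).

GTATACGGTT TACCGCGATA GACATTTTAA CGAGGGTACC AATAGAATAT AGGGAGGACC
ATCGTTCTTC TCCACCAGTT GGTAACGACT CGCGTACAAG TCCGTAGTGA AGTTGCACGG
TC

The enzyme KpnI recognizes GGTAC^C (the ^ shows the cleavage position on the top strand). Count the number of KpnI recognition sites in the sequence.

GGTACC occurs starting at position 35.
KpnI cuts at 1 site.

1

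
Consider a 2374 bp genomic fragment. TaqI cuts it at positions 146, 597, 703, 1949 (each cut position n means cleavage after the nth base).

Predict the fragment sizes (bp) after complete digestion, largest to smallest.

Linear molecule, 4 cuts → 5 fragments:
  146 − 0 = 146 bp
  597 − 146 = 451 bp
  703 − 597 = 106 bp
  1949 − 703 = 1246 bp
  2374 − 1949 = 425 bp
Sorted largest to smallest: 1246, 451, 425, 146, 106 bp.

1246, 451, 425, 146, 106 bp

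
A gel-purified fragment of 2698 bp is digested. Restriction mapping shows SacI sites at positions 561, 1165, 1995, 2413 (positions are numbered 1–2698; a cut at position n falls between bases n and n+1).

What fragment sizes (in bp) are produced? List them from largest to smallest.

830, 604, 561, 418, 285 bp

Linear molecule, 4 cuts → 5 fragments:
  561 − 0 = 561 bp
  1165 − 561 = 604 bp
  1995 − 1165 = 830 bp
  2413 − 1995 = 418 bp
  2698 − 2413 = 285 bp
Sorted largest to smallest: 830, 604, 561, 418, 285 bp.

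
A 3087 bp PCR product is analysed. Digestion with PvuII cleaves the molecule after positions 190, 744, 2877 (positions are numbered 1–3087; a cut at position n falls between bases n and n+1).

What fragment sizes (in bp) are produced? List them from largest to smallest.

2133, 554, 210, 190 bp

Linear molecule, 3 cuts → 4 fragments:
  190 − 0 = 190 bp
  744 − 190 = 554 bp
  2877 − 744 = 2133 bp
  3087 − 2877 = 210 bp
Sorted largest to smallest: 2133, 554, 210, 190 bp.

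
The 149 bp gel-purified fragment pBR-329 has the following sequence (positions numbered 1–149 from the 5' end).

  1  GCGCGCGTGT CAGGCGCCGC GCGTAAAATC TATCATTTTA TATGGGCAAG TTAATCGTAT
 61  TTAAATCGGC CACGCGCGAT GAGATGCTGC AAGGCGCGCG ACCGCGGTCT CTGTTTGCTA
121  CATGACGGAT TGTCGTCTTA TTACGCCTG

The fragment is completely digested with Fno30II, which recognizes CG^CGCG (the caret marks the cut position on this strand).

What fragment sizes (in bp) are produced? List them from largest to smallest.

Fno30II sites (CGCGCG) start at positions 2, 18, 73, 95.
Fno30II cuts after base 2 of each site, so after positions 3, 19, 74, 96.
Linear molecule, 4 cuts → 5 fragments:
  1–3 → 3 bp
  4–19 → 16 bp
  20–74 → 55 bp
  75–96 → 22 bp
  97–149 → 53 bp
Sorted largest to smallest: 55, 53, 22, 16, 3 bp.

55, 53, 22, 16, 3 bp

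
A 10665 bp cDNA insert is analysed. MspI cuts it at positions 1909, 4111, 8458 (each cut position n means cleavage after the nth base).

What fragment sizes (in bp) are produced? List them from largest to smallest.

Linear molecule, 3 cuts → 4 fragments:
  1909 − 0 = 1909 bp
  4111 − 1909 = 2202 bp
  8458 − 4111 = 4347 bp
  10665 − 8458 = 2207 bp
Sorted largest to smallest: 4347, 2207, 2202, 1909 bp.

4347, 2207, 2202, 1909 bp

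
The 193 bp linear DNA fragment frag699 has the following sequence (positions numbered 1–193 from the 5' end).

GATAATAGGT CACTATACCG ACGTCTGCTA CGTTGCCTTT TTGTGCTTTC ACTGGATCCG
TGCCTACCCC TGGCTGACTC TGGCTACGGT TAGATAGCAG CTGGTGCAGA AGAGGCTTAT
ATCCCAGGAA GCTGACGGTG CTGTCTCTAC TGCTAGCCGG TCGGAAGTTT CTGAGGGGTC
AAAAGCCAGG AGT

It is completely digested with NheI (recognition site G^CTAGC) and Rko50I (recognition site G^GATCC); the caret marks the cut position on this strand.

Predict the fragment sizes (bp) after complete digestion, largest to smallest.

The NheI site (GCTAGC) starts at position 152.
NheI cuts after the first base of each site, so after position 152.
The Rko50I site (GGATCC) starts at position 54.
Rko50I cuts after the first base of each site, so after position 54.
Combined cut positions: 54, 152.
Linear molecule, 2 cuts → 3 fragments:
  1–54 → 54 bp
  55–152 → 98 bp
  153–193 → 41 bp
Sorted largest to smallest: 98, 54, 41 bp.

98, 54, 41 bp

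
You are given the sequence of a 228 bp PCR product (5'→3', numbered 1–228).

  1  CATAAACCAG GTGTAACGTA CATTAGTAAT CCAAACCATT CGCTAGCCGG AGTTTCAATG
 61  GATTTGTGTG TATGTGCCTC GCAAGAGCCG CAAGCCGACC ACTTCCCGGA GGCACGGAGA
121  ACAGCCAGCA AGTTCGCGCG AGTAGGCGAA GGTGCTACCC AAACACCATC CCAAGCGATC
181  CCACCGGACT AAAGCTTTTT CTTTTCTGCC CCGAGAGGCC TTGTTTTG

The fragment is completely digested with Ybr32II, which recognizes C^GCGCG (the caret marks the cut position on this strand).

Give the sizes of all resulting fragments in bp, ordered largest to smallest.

135, 93 bp

The Ybr32II site (CGCGCG) starts at position 135.
Ybr32II cuts after the first base of each site, so after position 135.
Linear molecule, 1 cut → 2 fragments:
  1–135 → 135 bp
  136–228 → 93 bp
Sorted largest to smallest: 135, 93 bp.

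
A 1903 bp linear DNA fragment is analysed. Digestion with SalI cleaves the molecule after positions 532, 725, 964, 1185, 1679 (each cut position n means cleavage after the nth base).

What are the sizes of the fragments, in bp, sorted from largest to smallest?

Linear molecule, 5 cuts → 6 fragments:
  532 − 0 = 532 bp
  725 − 532 = 193 bp
  964 − 725 = 239 bp
  1185 − 964 = 221 bp
  1679 − 1185 = 494 bp
  1903 − 1679 = 224 bp
Sorted largest to smallest: 532, 494, 239, 224, 221, 193 bp.

532, 494, 239, 224, 221, 193 bp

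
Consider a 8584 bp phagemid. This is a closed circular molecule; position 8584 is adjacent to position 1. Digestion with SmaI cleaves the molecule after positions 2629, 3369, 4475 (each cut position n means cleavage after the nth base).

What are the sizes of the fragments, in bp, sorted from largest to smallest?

6738, 1106, 740 bp

Circular molecule, 3 cuts → 3 fragments:
  3369 − 2629 = 740 bp
  4475 − 3369 = 1106 bp
  wrap: 8584 − 4475 + 2629 = 6738 bp
Sorted largest to smallest: 6738, 1106, 740 bp.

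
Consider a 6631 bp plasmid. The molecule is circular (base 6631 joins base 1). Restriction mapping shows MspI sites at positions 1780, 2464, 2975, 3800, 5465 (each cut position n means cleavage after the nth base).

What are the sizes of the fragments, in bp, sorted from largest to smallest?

Circular molecule, 5 cuts → 5 fragments:
  2464 − 1780 = 684 bp
  2975 − 2464 = 511 bp
  3800 − 2975 = 825 bp
  5465 − 3800 = 1665 bp
  wrap: 6631 − 5465 + 1780 = 2946 bp
Sorted largest to smallest: 2946, 1665, 825, 684, 511 bp.

2946, 1665, 825, 684, 511 bp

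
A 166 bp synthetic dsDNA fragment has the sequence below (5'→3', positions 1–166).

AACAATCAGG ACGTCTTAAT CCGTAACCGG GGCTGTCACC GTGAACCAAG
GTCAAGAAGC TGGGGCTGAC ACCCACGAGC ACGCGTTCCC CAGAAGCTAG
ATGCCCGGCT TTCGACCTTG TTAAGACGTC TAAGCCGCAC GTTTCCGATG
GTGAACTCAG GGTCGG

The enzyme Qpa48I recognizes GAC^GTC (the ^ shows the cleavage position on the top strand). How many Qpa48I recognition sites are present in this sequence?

GACGTC occurs starting at positions 10, 125.
Qpa48I cuts at 2 sites.

2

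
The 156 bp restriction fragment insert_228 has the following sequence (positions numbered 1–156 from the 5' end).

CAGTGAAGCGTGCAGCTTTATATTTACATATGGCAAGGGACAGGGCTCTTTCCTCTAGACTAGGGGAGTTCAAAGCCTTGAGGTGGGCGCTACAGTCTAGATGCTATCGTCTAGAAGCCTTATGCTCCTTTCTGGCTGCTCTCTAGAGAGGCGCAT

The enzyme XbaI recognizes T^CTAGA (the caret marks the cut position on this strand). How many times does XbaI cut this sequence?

4

TCTAGA occurs starting at positions 54, 96, 110, 142.
XbaI cuts at 4 sites.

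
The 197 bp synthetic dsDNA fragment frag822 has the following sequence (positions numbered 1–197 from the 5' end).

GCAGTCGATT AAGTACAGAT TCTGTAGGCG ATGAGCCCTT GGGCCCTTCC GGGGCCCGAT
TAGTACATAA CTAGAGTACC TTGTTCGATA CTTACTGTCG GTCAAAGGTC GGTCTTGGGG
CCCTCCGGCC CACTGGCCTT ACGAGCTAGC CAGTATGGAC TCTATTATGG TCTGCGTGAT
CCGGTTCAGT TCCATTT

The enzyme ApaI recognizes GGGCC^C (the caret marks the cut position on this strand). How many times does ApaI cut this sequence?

3

GGGCCC occurs starting at positions 41, 52, 118.
ApaI cuts at 3 sites.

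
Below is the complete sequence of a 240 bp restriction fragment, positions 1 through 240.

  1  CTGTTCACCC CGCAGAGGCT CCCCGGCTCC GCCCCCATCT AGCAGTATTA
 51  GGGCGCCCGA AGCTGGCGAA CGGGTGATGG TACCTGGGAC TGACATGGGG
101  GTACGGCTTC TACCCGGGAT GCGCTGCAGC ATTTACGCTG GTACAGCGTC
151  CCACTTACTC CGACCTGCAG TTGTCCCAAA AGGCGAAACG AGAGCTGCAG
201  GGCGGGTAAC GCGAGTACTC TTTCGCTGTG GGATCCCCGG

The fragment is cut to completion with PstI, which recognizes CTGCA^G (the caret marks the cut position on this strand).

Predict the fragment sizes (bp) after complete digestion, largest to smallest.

128, 41, 41, 30 bp

PstI sites (CTGCAG) start at positions 124, 165, 195.
PstI cuts after base 5 of each site (before the last base), so after positions 128, 169, 199.
Linear molecule, 3 cuts → 4 fragments:
  1–128 → 128 bp
  129–169 → 41 bp
  170–199 → 30 bp
  200–240 → 41 bp
Sorted largest to smallest: 128, 41, 41, 30 bp.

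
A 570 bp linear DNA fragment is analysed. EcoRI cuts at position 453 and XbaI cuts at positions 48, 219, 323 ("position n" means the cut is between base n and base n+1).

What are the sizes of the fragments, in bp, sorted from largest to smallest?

Combined cut positions (sorted): 48, 219, 323, 453.
Linear molecule, 4 cuts → 5 fragments:
  48 − 0 = 48 bp
  219 − 48 = 171 bp
  323 − 219 = 104 bp
  453 − 323 = 130 bp
  570 − 453 = 117 bp
Sorted largest to smallest: 171, 130, 117, 104, 48 bp.

171, 130, 117, 104, 48 bp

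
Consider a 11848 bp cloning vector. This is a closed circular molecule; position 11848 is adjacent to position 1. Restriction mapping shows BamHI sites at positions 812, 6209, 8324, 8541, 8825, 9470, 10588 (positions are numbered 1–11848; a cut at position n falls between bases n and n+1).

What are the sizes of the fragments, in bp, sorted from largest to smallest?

5397, 2115, 2072, 1118, 645, 284, 217 bp

Circular molecule, 7 cuts → 7 fragments:
  6209 − 812 = 5397 bp
  8324 − 6209 = 2115 bp
  8541 − 8324 = 217 bp
  8825 − 8541 = 284 bp
  9470 − 8825 = 645 bp
  10588 − 9470 = 1118 bp
  wrap: 11848 − 10588 + 812 = 2072 bp
Sorted largest to smallest: 5397, 2115, 2072, 1118, 645, 284, 217 bp.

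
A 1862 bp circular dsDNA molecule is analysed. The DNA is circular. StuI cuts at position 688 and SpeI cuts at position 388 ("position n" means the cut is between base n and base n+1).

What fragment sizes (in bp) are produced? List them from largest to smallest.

1562, 300 bp

Combined cut positions (sorted): 388, 688.
Circular molecule, 2 cuts → 2 fragments:
  688 − 388 = 300 bp
  wrap: 1862 − 688 + 388 = 1562 bp
Sorted largest to smallest: 1562, 300 bp.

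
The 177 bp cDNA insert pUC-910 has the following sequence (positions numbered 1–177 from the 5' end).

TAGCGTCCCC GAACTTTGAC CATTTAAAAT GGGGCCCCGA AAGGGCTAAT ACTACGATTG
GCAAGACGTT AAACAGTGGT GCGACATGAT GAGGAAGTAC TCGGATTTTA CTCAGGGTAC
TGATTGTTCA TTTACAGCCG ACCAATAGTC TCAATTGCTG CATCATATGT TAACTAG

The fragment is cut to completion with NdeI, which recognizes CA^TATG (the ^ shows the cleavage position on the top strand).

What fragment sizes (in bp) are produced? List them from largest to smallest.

The NdeI site (CATATG) starts at position 164.
NdeI cuts after base 2 of each site, so after position 165.
Linear molecule, 1 cut → 2 fragments:
  1–165 → 165 bp
  166–177 → 12 bp
Sorted largest to smallest: 165, 12 bp.

165, 12 bp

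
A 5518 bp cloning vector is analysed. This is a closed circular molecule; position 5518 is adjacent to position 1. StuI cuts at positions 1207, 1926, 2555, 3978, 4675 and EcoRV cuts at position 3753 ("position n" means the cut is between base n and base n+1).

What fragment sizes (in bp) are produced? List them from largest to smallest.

Combined cut positions (sorted): 1207, 1926, 2555, 3753, 3978, 4675.
Circular molecule, 6 cuts → 6 fragments:
  1926 − 1207 = 719 bp
  2555 − 1926 = 629 bp
  3753 − 2555 = 1198 bp
  3978 − 3753 = 225 bp
  4675 − 3978 = 697 bp
  wrap: 5518 − 4675 + 1207 = 2050 bp
Sorted largest to smallest: 2050, 1198, 719, 697, 629, 225 bp.

2050, 1198, 719, 697, 629, 225 bp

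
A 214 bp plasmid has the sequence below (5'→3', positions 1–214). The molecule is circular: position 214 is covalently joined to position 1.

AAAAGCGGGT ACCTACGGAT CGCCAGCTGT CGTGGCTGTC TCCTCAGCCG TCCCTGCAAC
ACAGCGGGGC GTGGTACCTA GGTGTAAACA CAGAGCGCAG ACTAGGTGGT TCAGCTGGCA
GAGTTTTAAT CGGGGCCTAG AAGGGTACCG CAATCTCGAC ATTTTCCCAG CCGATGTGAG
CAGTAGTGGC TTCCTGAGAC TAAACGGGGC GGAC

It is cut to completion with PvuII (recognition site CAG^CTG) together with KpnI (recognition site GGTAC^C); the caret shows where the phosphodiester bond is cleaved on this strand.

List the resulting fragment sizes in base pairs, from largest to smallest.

PvuII sites (CAGCTG) start at positions 24, 112.
PvuII cuts after base 3 of each site, so after positions 26, 114.
KpnI sites (GGTACC) start at positions 8, 73, 144.
KpnI cuts after base 5 of each site (before the last base), so after positions 12, 77, 148.
Combined cut positions: 12, 26, 77, 114, 148.
Circular molecule, 5 cuts → 5 fragments:
  13–26 → 14 bp
  27–77 → 51 bp
  78–114 → 37 bp
  115–148 → 34 bp
  149–214 then 1–12 → 66 + 12 = 78 bp
Sorted largest to smallest: 78, 51, 37, 34, 14 bp.

78, 51, 37, 34, 14 bp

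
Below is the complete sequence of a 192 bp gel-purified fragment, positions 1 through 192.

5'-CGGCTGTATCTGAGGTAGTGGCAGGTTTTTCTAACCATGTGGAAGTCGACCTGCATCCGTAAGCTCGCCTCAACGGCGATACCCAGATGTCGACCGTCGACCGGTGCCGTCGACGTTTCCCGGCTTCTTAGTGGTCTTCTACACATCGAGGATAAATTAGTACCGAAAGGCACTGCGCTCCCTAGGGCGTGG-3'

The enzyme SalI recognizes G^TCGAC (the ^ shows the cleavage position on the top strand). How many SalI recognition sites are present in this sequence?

GTCGAC occurs starting at positions 45, 89, 96, 109.
SalI cuts at 4 sites.

4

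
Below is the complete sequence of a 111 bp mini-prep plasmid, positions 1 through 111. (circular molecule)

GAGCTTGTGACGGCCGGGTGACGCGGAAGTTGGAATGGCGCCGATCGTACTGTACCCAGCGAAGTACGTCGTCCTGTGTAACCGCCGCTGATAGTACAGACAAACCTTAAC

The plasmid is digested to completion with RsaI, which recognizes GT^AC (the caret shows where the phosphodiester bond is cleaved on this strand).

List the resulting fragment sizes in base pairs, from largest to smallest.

RsaI sites (GTAC) start at positions 47, 52, 64, 94.
RsaI cuts after base 2 of each site, so after positions 48, 53, 65, 95.
Circular molecule, 4 cuts → 4 fragments:
  49–53 → 5 bp
  54–65 → 12 bp
  66–95 → 30 bp
  96–111 then 1–48 → 16 + 48 = 64 bp
Sorted largest to smallest: 64, 30, 12, 5 bp.

64, 30, 12, 5 bp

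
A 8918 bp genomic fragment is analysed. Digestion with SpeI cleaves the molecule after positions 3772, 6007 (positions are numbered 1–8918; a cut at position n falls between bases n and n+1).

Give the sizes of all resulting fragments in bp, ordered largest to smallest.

3772, 2911, 2235 bp

Linear molecule, 2 cuts → 3 fragments:
  3772 − 0 = 3772 bp
  6007 − 3772 = 2235 bp
  8918 − 6007 = 2911 bp
Sorted largest to smallest: 3772, 2911, 2235 bp.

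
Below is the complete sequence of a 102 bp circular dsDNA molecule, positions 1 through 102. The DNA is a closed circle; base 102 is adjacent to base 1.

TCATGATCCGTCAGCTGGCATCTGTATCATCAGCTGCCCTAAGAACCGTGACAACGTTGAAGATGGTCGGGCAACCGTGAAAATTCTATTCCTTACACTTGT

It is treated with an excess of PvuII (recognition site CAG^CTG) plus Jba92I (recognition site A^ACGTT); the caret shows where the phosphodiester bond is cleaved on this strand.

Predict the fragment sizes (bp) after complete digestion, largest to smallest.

PvuII sites (CAGCTG) start at positions 12, 31.
PvuII cuts after base 3 of each site, so after positions 14, 33.
The Jba92I site (AACGTT) starts at position 53.
Jba92I cuts after the first base of each site, so after position 53.
Combined cut positions: 14, 33, 53.
Circular molecule, 3 cuts → 3 fragments:
  15–33 → 19 bp
  34–53 → 20 bp
  54–102 then 1–14 → 49 + 14 = 63 bp
Sorted largest to smallest: 63, 20, 19 bp.

63, 20, 19 bp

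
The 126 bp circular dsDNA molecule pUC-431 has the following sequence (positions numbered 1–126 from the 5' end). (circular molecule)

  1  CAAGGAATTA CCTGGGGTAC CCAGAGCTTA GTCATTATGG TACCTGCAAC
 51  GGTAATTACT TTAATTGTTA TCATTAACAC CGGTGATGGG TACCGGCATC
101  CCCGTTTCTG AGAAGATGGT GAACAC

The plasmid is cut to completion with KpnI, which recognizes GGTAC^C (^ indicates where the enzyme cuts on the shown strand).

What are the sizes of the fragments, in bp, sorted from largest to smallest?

KpnI sites (GGTACC) start at positions 16, 39, 89.
KpnI cuts after base 5 of each site (before the last base), so after positions 20, 43, 93.
Circular molecule, 3 cuts → 3 fragments:
  21–43 → 23 bp
  44–93 → 50 bp
  94–126 then 1–20 → 33 + 20 = 53 bp
Sorted largest to smallest: 53, 50, 23 bp.

53, 50, 23 bp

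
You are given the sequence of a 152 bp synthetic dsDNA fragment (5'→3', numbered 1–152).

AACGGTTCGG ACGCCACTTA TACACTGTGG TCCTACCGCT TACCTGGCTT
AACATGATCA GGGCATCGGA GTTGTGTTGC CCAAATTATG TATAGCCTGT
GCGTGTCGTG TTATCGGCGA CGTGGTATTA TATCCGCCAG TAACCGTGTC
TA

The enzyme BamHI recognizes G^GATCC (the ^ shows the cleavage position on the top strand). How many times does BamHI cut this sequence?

No occurrence of GGATCC is present in the sequence.
BamHI does not cut: 0 sites.

0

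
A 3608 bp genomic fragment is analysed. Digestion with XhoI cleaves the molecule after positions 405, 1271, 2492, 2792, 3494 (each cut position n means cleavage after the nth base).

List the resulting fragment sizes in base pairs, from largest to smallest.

1221, 866, 702, 405, 300, 114 bp

Linear molecule, 5 cuts → 6 fragments:
  405 − 0 = 405 bp
  1271 − 405 = 866 bp
  2492 − 1271 = 1221 bp
  2792 − 2492 = 300 bp
  3494 − 2792 = 702 bp
  3608 − 3494 = 114 bp
Sorted largest to smallest: 1221, 866, 702, 405, 300, 114 bp.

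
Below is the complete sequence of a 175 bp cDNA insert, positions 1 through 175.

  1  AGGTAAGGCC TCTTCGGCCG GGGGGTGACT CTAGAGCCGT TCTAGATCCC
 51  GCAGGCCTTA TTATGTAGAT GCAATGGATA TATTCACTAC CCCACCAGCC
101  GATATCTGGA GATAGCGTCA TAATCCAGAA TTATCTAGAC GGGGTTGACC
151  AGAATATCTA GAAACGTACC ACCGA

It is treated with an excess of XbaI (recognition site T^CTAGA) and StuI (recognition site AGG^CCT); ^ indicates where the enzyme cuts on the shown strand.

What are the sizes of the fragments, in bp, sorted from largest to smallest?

XbaI sites (TCTAGA) start at positions 30, 41, 134, 157.
XbaI cuts after the first base of each site, so after positions 30, 41, 134, 157.
StuI sites (AGGCCT) start at positions 6, 53.
StuI cuts after base 3 of each site, so after positions 8, 55.
Combined cut positions: 8, 30, 41, 55, 134, 157.
Linear molecule, 6 cuts → 7 fragments:
  1–8 → 8 bp
  9–30 → 22 bp
  31–41 → 11 bp
  42–55 → 14 bp
  56–134 → 79 bp
  135–157 → 23 bp
  158–175 → 18 bp
Sorted largest to smallest: 79, 23, 22, 18, 14, 11, 8 bp.

79, 23, 22, 18, 14, 11, 8 bp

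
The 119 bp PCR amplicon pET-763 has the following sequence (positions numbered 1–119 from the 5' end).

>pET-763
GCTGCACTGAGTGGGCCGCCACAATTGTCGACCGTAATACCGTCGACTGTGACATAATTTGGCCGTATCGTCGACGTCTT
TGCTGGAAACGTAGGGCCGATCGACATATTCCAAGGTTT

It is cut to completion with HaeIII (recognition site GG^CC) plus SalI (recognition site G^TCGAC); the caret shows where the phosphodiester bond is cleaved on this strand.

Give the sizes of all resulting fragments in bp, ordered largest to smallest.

HaeIII sites (GGCC) start at positions 14, 61, 95.
HaeIII cuts after base 2 of each site, so after positions 15, 62, 96.
SalI sites (GTCGAC) start at positions 27, 42, 70.
SalI cuts after the first base of each site, so after positions 27, 42, 70.
Combined cut positions: 15, 27, 42, 62, 70, 96.
Linear molecule, 6 cuts → 7 fragments:
  1–15 → 15 bp
  16–27 → 12 bp
  28–42 → 15 bp
  43–62 → 20 bp
  63–70 → 8 bp
  71–96 → 26 bp
  97–119 → 23 bp
Sorted largest to smallest: 26, 23, 20, 15, 15, 12, 8 bp.

26, 23, 20, 15, 15, 12, 8 bp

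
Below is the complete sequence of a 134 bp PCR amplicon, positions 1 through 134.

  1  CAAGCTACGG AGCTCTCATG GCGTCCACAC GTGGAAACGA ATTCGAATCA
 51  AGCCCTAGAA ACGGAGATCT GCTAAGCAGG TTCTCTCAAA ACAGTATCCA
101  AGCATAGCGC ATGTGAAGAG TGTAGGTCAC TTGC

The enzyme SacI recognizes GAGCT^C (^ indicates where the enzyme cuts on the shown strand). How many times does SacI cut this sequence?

GAGCTC occurs starting at position 10.
SacI cuts at 1 site.

1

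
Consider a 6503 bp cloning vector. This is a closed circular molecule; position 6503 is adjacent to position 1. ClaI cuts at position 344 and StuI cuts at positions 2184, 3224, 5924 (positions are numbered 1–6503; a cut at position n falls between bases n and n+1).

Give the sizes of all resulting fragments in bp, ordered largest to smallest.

Combined cut positions (sorted): 344, 2184, 3224, 5924.
Circular molecule, 4 cuts → 4 fragments:
  2184 − 344 = 1840 bp
  3224 − 2184 = 1040 bp
  5924 − 3224 = 2700 bp
  wrap: 6503 − 5924 + 344 = 923 bp
Sorted largest to smallest: 2700, 1840, 1040, 923 bp.

2700, 1840, 1040, 923 bp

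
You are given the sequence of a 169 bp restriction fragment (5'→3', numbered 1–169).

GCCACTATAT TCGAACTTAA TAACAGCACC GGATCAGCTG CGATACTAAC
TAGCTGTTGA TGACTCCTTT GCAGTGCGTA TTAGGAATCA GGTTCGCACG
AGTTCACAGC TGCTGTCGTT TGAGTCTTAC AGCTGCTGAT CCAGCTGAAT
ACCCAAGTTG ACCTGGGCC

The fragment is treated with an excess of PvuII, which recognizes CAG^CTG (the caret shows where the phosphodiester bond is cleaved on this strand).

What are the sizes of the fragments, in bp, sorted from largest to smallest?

PvuII sites (CAGCTG) start at positions 35, 107, 130, 142.
PvuII cuts after base 3 of each site, so after positions 37, 109, 132, 144.
Linear molecule, 4 cuts → 5 fragments:
  1–37 → 37 bp
  38–109 → 72 bp
  110–132 → 23 bp
  133–144 → 12 bp
  145–169 → 25 bp
Sorted largest to smallest: 72, 37, 25, 23, 12 bp.

72, 37, 25, 23, 12 bp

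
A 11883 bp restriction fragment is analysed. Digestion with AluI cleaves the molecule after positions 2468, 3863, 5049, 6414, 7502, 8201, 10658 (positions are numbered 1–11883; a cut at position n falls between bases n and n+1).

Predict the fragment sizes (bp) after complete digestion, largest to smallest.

Linear molecule, 7 cuts → 8 fragments:
  2468 − 0 = 2468 bp
  3863 − 2468 = 1395 bp
  5049 − 3863 = 1186 bp
  6414 − 5049 = 1365 bp
  7502 − 6414 = 1088 bp
  8201 − 7502 = 699 bp
  10658 − 8201 = 2457 bp
  11883 − 10658 = 1225 bp
Sorted largest to smallest: 2468, 2457, 1395, 1365, 1225, 1186, 1088, 699 bp.

2468, 2457, 1395, 1365, 1225, 1186, 1088, 699 bp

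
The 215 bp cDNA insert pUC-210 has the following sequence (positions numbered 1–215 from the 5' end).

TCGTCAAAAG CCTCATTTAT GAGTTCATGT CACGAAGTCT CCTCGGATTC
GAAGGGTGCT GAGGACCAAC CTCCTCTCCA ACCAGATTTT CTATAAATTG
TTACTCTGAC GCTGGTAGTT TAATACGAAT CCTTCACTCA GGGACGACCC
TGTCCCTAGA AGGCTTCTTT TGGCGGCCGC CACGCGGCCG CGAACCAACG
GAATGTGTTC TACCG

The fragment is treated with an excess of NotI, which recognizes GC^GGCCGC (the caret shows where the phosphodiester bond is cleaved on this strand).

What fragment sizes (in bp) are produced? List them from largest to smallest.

174, 30, 11 bp

NotI sites (GCGGCCGC) start at positions 173, 184.
NotI cuts after base 2 of each site, so after positions 174, 185.
Linear molecule, 2 cuts → 3 fragments:
  1–174 → 174 bp
  175–185 → 11 bp
  186–215 → 30 bp
Sorted largest to smallest: 174, 30, 11 bp.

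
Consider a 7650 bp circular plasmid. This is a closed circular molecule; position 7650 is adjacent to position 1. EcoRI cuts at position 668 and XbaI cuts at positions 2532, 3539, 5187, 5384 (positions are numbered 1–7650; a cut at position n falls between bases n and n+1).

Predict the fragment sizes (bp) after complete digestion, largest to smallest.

2934, 1864, 1648, 1007, 197 bp

Combined cut positions (sorted): 668, 2532, 3539, 5187, 5384.
Circular molecule, 5 cuts → 5 fragments:
  2532 − 668 = 1864 bp
  3539 − 2532 = 1007 bp
  5187 − 3539 = 1648 bp
  5384 − 5187 = 197 bp
  wrap: 7650 − 5384 + 668 = 2934 bp
Sorted largest to smallest: 2934, 1864, 1648, 1007, 197 bp.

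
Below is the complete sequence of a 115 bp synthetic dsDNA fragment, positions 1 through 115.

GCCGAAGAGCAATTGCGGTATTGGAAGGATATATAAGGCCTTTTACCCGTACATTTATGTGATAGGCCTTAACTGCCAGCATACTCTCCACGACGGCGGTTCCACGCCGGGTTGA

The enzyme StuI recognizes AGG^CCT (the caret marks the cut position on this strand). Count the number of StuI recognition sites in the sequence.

AGGCCT occurs starting at positions 36, 64.
StuI cuts at 2 sites.

2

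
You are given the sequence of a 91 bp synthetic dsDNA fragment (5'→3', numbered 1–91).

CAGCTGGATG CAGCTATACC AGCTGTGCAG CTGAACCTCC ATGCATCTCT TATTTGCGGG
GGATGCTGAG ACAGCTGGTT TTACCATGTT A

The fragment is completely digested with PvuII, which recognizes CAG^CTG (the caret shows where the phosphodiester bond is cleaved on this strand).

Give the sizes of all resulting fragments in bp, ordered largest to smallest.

44, 19, 17, 8, 3 bp

PvuII sites (CAGCTG) start at positions 1, 20, 28, 72.
PvuII cuts after base 3 of each site, so after positions 3, 22, 30, 74.
Linear molecule, 4 cuts → 5 fragments:
  1–3 → 3 bp
  4–22 → 19 bp
  23–30 → 8 bp
  31–74 → 44 bp
  75–91 → 17 bp
Sorted largest to smallest: 44, 19, 17, 8, 3 bp.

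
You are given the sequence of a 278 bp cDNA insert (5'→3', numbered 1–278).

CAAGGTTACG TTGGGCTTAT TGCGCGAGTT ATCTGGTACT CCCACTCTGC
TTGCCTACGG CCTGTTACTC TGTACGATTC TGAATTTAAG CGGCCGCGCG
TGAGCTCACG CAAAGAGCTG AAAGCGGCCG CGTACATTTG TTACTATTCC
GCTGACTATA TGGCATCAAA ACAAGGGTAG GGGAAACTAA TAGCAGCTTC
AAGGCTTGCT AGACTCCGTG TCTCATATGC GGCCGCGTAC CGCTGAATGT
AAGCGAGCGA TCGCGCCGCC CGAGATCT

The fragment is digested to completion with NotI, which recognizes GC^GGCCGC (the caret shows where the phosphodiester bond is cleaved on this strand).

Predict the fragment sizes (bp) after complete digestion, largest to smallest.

NotI sites (GCGGCCGC) start at positions 90, 124, 229.
NotI cuts after base 2 of each site, so after positions 91, 125, 230.
Linear molecule, 3 cuts → 4 fragments:
  1–91 → 91 bp
  92–125 → 34 bp
  126–230 → 105 bp
  231–278 → 48 bp
Sorted largest to smallest: 105, 91, 48, 34 bp.

105, 91, 48, 34 bp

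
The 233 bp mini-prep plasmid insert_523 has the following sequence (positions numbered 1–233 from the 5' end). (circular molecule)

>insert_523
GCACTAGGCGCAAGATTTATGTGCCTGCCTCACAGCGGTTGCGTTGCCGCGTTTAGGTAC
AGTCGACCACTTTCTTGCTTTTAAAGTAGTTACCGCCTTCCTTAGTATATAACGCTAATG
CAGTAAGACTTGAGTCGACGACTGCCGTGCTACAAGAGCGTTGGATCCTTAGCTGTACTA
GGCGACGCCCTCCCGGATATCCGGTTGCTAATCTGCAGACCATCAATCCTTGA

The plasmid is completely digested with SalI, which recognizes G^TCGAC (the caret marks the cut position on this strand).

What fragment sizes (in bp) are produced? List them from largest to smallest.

SalI sites (GTCGAC) start at positions 62, 134.
SalI cuts after the first base of each site, so after positions 62, 134.
Circular molecule, 2 cuts → 2 fragments:
  63–134 → 72 bp
  135–233 then 1–62 → 99 + 62 = 161 bp
Sorted largest to smallest: 161, 72 bp.

161, 72 bp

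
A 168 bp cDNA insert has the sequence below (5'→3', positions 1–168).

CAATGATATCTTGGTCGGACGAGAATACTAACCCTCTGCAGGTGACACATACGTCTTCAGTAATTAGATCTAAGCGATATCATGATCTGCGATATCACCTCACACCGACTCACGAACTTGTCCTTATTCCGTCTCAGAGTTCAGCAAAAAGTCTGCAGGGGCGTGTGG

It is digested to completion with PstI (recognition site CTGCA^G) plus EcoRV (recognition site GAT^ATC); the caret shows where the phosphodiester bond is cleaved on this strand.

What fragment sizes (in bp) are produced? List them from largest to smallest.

64, 38, 33, 15, 11, 7 bp

PstI sites (CTGCAG) start at positions 36, 153.
PstI cuts after base 5 of each site (before the last base), so after positions 40, 157.
EcoRV sites (GATATC) start at positions 5, 76, 91.
EcoRV cuts after base 3 of each site, so after positions 7, 78, 93.
Combined cut positions: 7, 40, 78, 93, 157.
Linear molecule, 5 cuts → 6 fragments:
  1–7 → 7 bp
  8–40 → 33 bp
  41–78 → 38 bp
  79–93 → 15 bp
  94–157 → 64 bp
  158–168 → 11 bp
Sorted largest to smallest: 64, 38, 33, 15, 11, 7 bp.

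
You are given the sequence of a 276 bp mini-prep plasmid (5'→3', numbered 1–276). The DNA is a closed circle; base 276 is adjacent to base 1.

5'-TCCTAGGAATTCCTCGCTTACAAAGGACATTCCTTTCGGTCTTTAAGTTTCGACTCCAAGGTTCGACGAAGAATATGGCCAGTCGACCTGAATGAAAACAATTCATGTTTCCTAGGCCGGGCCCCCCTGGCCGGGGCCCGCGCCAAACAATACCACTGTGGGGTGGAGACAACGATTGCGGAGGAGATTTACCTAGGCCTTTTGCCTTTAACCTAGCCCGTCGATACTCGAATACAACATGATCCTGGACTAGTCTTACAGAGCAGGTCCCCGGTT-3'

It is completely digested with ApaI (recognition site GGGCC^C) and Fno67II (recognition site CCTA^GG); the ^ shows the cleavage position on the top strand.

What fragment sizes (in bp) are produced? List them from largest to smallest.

109, 86, 57, 15, 9 bp

ApaI sites (GGGCCC) start at positions 119, 134.
ApaI cuts after base 5 of each site (before the last base), so after positions 123, 138.
Fno67II sites (CCTAGG) start at positions 2, 111, 192.
Fno67II cuts after base 4 of each site, so after positions 5, 114, 195.
Combined cut positions: 5, 114, 123, 138, 195.
Circular molecule, 5 cuts → 5 fragments:
  6–114 → 109 bp
  115–123 → 9 bp
  124–138 → 15 bp
  139–195 → 57 bp
  196–276 then 1–5 → 81 + 5 = 86 bp
Sorted largest to smallest: 109, 86, 57, 15, 9 bp.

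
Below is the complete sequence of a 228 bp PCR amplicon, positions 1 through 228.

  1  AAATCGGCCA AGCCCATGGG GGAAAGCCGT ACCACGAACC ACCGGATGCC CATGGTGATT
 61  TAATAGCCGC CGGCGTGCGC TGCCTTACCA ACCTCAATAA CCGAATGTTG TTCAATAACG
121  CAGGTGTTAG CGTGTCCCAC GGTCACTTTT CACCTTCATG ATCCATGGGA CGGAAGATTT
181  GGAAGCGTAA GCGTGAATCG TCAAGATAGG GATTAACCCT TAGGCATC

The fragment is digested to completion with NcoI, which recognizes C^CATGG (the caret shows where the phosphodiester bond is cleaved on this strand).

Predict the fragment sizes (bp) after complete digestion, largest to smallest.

113, 65, 36, 14 bp

NcoI sites (CCATGG) start at positions 14, 50, 163.
NcoI cuts after the first base of each site, so after positions 14, 50, 163.
Linear molecule, 3 cuts → 4 fragments:
  1–14 → 14 bp
  15–50 → 36 bp
  51–163 → 113 bp
  164–228 → 65 bp
Sorted largest to smallest: 113, 65, 36, 14 bp.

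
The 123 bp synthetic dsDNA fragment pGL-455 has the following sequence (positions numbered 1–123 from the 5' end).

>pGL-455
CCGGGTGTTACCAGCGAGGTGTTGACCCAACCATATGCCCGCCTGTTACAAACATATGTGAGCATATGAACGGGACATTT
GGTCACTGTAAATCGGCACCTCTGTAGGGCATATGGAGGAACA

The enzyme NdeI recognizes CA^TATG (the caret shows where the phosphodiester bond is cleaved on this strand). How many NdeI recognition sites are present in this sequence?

4

CATATG occurs starting at positions 32, 53, 63, 110.
NdeI cuts at 4 sites.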